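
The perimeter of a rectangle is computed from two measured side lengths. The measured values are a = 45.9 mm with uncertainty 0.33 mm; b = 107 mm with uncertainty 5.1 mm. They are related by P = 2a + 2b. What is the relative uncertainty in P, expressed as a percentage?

Absolute uncertainties add in quadrature for a linear combination:
  (2·δa)² = 0.436;  (2·δb)² = 104
δP = √(104) = 10.2 mm
P = 306 mm, so δP/P = 10.2/306 = 0.0334.

3.34%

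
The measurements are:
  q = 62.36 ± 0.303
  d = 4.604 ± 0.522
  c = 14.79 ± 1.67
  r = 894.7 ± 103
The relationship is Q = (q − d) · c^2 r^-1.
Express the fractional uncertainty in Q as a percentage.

Let u = q − d = 57.76. δu = √(δq² + δd²) = √(0.0918 + 0.272) = 0.604, so δu/u = 0.0105.
Q is then a monomial in u, c, r:
δQ/Q = √((δu/u)² + (2·δc/c)² + (-1·δr/r)²) = √(0.000109 + 0.0510 + 0.0133) = 0.254

25.4%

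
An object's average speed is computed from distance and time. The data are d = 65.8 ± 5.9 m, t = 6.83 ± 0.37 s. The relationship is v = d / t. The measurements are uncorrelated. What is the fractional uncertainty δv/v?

Since v is a product/quotient, work with relative uncertainties:
  (1·δd/d)² = (1×0.0897)² = 0.00804;  (-1·δt/t)² = (-1×0.0542)² = 0.00293
δv/v = √(0.0110) = 0.105

0.105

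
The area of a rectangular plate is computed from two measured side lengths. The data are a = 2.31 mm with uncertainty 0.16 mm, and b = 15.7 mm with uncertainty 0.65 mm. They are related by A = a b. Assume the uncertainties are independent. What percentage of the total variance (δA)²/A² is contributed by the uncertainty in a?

73.7%

(δA/A)² = (1·δa/a)² + (1·δb/b)²
  a term: (1×0.0693)² = 0.00480
  b term: (1×0.0414)² = 0.00171
Total = 0.00651. Share from a = 0.00480/0.00651 = 0.737.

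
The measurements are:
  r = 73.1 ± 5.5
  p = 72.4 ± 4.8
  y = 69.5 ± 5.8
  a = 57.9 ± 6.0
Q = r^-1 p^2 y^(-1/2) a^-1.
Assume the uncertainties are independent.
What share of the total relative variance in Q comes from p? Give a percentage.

49.2%

(δQ/Q)² = (-1·δr/r)² + (2·δp/p)² + (−½·δy/y)² + (-1·δa/a)²
  r term: (-1×0.0752)² = 0.00566
  p term: (2×0.0663)² = 0.0176
  y term: (-0.5×0.0835)² = 0.00174
  a term: (-1×0.104)² = 0.0107
Total = 0.0357. Share from p = 0.0176/0.0357 = 0.492.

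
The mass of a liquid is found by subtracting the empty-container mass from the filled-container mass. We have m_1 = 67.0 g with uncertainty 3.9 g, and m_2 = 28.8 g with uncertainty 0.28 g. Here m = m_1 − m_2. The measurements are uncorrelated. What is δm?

3.91 g

m is a linear combination, so absolute uncertainties add in quadrature:
  (δm_1)² = 15.2;  (δm_2)² = 0.0784
δm = √(15.3) = 3.91 g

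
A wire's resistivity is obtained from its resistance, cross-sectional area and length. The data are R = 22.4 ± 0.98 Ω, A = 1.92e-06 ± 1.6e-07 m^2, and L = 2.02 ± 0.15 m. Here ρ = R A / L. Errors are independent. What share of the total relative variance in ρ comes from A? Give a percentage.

48.3%

(δρ/ρ)² = (1·δR/R)² + (1·δA/A)² + (-1·δL/L)²
  R term: (1×0.0438)² = 0.00191
  A term: (1×0.0833)² = 0.00694
  L term: (-1×0.0743)² = 0.00551
Total = 0.0144. Share from A = 0.00694/0.0144 = 0.483.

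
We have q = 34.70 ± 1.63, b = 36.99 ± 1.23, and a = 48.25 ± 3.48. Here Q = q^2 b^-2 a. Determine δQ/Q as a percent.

Q is a product of powers, so relative uncertainties combine in quadrature:
  (2·δq/q)² = (2×0.0470)² = 0.00883;  (-2·δb/b)² = (-2×0.0333)² = 0.00442;  (1·δa/a)² = (1×0.0721)² = 0.00520
δQ/Q = √(0.0185) = 0.136

13.6%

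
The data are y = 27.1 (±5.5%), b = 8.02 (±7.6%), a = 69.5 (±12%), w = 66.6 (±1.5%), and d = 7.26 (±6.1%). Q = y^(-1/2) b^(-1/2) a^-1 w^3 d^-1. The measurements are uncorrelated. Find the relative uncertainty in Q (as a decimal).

For a monomial Q ∝ y^(-1/2), b^(-1/2), a^-1, w^3, d^-1, fractional errors add in quadrature:
  (−½·δy/y)² = (-0.5×0.0550)² = 0.000756;  (−½·δb/b)² = (-0.5×0.0760)² = 0.00144;  (-1·δa/a)² = (-1×0.120)² = 0.0144;  (3·δw/w)² = (3×0.0150)² = 0.00202;  (-1·δd/d)² = (-1×0.0610)² = 0.00372
δQ/Q = √(0.0223) = 0.149

0.149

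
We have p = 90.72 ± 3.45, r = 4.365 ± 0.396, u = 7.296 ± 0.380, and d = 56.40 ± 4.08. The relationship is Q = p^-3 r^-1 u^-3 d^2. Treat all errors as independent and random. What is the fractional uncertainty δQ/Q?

Relative error in a monomial: (δQ/Q)² = Σ (nᵢ · δxᵢ/xᵢ)².
  (-3·δp/p)² = (-3×0.0380)² = 0.0130;  (-1·δr/r)² = (-1×0.0907)² = 0.00823;  (-3·δu/u)² = (-3×0.0521)² = 0.0244;  (2·δd/d)² = (2×0.0723)² = 0.0209
δQ/Q = √(0.0666) = 0.258

0.258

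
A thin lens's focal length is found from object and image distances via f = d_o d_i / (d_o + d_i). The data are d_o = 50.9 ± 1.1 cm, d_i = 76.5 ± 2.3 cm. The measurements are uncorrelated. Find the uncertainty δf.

0.540 cm

∂f/∂d_o = (d_i/(d_o+d_i))² = 0.361;  ∂f/∂d_i = (d_o/(d_o+d_i))² = 0.160
δf = √((∂f/∂d_o · δd_o)² + (∂f/∂d_i · δd_i)²) = √(0.157 + 0.135) = 0.540 cm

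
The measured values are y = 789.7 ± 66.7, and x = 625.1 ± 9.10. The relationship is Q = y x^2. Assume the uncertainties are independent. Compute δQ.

Since Q is a product/quotient, work with relative uncertainties:
  (1·δy/y)² = (1×0.0845)² = 0.00713;  (2·δx/x)² = (2×0.0146)² = 0.000848
δQ/Q = √(0.00798) = 0.0893
Q = 3.086e+08, so δQ = 0.0893 × 3.086e+08 = 2.76e+07.

2.76e+07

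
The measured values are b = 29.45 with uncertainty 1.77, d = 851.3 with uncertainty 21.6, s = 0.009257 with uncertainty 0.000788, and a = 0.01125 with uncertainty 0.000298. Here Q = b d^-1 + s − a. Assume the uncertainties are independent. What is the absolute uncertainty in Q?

0.00241

Let p = b·d^-1 = 0.03459. δp/p = √((1·δb/b)² + (-1·δd/d)²) = √(0.00361 + 0.000644) = 0.0652, so δp = 0.00226.
Q = p + s − a: δQ = √(δp² + δs² + δa²) = √(5.09e-06 + 6.21e-07 + 8.88e-08) = 0.00241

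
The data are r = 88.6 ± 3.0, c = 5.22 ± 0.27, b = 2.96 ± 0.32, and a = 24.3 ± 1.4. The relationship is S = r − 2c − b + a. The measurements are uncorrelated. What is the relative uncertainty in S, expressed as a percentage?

For a sum/difference, combine absolute errors in quadrature:
  (δr)² = 9.00;  (2·δc)² = 0.292;  (δb)² = 0.102;  (δa)² = 1.96
δS = √(11.4) = 3.37
S = 99.5, so δS/S = 3.37/99.5 = 0.0339.

3.39%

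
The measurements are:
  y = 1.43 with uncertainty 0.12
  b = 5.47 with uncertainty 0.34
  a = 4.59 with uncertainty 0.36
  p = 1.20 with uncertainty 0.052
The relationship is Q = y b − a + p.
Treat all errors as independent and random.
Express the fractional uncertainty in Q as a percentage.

Let w = y·b = 7.82. δw/w = √((1·δy/y)² + (1·δb/b)²) = √(0.00704 + 0.00386) = 0.104, so δw = 0.817.
Q = w − a + p: δQ = √(δw² + δa² + δp²) = √(0.667 + 0.130 + 0.00270) = 0.894
Q = 4.43, so δQ/Q = 0.894/4.43 = 0.202.

20.2%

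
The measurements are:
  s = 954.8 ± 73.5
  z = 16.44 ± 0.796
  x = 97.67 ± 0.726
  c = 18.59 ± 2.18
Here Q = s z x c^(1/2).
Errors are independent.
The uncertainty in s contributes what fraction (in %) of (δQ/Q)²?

(δQ/Q)² = (1·δs/s)² + (1·δz/z)² + (1·δx/x)² + (½·δc/c)²
  s term: (1×0.0770)² = 0.00593
  z term: (1×0.0484)² = 0.00234
  x term: (1×0.00743)² = 5.53e-05
  c term: (0.5×0.117)² = 0.00344
Total = 0.0118. Share from s = 0.00593/0.0118 = 0.504.

50.4%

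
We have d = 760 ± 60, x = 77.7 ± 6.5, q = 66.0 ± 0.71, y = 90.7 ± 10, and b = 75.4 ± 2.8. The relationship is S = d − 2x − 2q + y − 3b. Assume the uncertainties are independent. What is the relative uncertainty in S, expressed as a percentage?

18.6%

Sums and differences: (δS)² = Σ (cᵢ δxᵢ)².
  (δd)² = 3600;  (2·δx)² = 169;  (2·δq)² = 2.02;  (δy)² = 100;  (3·δb)² = 70.6
δS = √(3940) = 62.8
S = 337, so δS/S = 62.8/337 = 0.186.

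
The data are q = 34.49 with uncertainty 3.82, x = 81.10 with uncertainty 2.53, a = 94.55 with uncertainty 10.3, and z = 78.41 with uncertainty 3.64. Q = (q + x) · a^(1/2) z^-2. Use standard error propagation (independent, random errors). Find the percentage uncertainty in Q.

11.5%

Let u = q + x = 115.6. δu = √(δq² + δx²) = √(14.6 + 6.40) = 4.58, so δu/u = 0.0396.
Q is then a monomial in u, a, z:
δQ/Q = √((δu/u)² + (½·δa/a)² + (-2·δz/z)²) = √(0.00157 + 0.00297 + 0.00862) = 0.115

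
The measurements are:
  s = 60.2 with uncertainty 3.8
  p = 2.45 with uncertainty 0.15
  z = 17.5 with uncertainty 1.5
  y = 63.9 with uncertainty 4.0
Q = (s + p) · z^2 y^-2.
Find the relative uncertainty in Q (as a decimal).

0.221

Let u = s + p = 62.7. δu = √(δs² + δp²) = √(14.4 + 0.0225) = 3.80, so δu/u = 0.0607.
Q is then a monomial in u, z, y:
δQ/Q = √((δu/u)² + (2·δz/z)² + (-2·δy/y)²) = √(0.00368 + 0.0294 + 0.0157) = 0.221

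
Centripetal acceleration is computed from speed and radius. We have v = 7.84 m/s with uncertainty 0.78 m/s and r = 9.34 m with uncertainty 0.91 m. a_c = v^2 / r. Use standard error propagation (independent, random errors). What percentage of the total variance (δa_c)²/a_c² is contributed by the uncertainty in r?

19.3%

(δa_c/a_c)² = (2·δv/v)² + (-1·δr/r)²
  v term: (2×0.0995)² = 0.0396
  r term: (-1×0.0974)² = 0.00949
Total = 0.0491. Share from r = 0.00949/0.0491 = 0.193.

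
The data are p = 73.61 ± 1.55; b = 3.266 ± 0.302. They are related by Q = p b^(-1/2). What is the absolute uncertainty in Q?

Relative error in a monomial: (δQ/Q)² = Σ (nᵢ · δxᵢ/xᵢ)².
  (1·δp/p)² = (1×0.0211)² = 0.000443;  (−½·δb/b)² = (-0.5×0.0925)² = 0.00214
δQ/Q = √(0.00258) = 0.0508
Q = 40.73, so δQ = 0.0508 × 40.73 = 2.07.

2.07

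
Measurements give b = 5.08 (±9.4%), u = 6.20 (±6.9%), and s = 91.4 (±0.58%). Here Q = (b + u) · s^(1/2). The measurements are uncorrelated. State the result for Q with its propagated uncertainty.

108 ± 6.14

Let w = b + u = 11.3. δw = √(δb² + δu²) = √(0.228 + 0.183) = 0.641, so δw/w = 0.0568.
Q is then a monomial in w, s:
δQ/Q = √((δw/w)² + (½·δs/s)²) = √(0.00323 + 8.41e-06) = 0.0569
Q = 108, so δQ = 0.0569 × 108 = 6.14.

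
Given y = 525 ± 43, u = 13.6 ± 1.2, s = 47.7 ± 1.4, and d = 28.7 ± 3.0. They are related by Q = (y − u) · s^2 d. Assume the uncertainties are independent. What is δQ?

4.89e+06

Let w = y − u = 511. δw = √(δy² + δu²) = √(1850 + 1.44) = 43.0, so δw/w = 0.0841.
Q is then a monomial in w, s, d:
δQ/Q = √((δw/w)² + (2·δs/s)² + (1·δd/d)²) = √(0.00708 + 0.00345 + 0.0109) = 0.146
Q = 3.34e+07, so δQ = 0.146 × 3.34e+07 = 4.89e+06.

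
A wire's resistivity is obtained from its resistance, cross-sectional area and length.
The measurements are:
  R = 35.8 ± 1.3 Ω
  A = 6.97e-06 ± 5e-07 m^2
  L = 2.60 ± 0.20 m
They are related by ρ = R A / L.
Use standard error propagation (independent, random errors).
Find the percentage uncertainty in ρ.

11.1%

Relative error in a monomial: (δρ/ρ)² = Σ (nᵢ · δxᵢ/xᵢ)².
  (1·δR/R)² = (1×0.0363)² = 0.00132;  (1·δA/A)² = (1×0.0717)² = 0.00515;  (-1·δL/L)² = (-1×0.0769)² = 0.00592
δρ/ρ = √(0.0124) = 0.111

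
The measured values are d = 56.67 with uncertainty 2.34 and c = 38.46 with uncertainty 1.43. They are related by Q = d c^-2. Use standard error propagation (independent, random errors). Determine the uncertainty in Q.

Each factor contributes (exponent × relative error)² to (δQ/Q)²:
  (1·δd/d)² = (1×0.0413)² = 0.00171;  (-2·δc/c)² = (-2×0.0372)² = 0.00553
δQ/Q = √(0.00723) = 0.0851
Q = 0.03831, so δQ = 0.0851 × 0.03831 = 0.00326.

0.00326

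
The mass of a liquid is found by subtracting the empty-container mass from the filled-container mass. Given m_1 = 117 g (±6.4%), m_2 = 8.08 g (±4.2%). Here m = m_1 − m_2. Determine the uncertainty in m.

7.50 g

Each term contributes (cᵢ δxᵢ)² to (δm)²:
  (δm_1)² = 56.1;  (δm_2)² = 0.115
δm = √(56.2) = 7.50 g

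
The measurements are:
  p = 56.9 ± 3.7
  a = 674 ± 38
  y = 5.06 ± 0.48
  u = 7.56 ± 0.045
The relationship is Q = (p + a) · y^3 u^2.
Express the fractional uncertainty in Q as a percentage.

29.0%

Let w = p + a = 731. δw = √(δp² + δa²) = √(13.7 + 1440) = 38.2, so δw/w = 0.0522.
Q is then a monomial in w, y, u:
δQ/Q = √((δw/w)² + (3·δy/y)² + (2·δu/u)²) = √(0.00273 + 0.0810 + 0.000142) = 0.290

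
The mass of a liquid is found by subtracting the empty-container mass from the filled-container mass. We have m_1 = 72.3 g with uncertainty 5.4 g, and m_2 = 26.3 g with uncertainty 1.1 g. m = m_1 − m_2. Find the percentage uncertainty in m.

Sums and differences: (δm)² = Σ (cᵢ δxᵢ)².
  (δm_1)² = 29.2;  (δm_2)² = 1.21
δm = √(30.4) = 5.51 g
m = 46.0 g, so δm/m = 5.51/46.0 = 0.120.

12.0%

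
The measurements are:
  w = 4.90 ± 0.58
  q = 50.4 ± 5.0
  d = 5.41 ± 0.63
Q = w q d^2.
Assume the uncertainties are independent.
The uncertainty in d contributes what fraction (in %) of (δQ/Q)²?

(δQ/Q)² = (1·δw/w)² + (1·δq/q)² + (2·δd/d)²
  w term: (1×0.118)² = 0.0140
  q term: (1×0.0992)² = 0.00984
  d term: (2×0.116)² = 0.0542
Total = 0.0781. Share from d = 0.0542/0.0781 = 0.695.

69.5%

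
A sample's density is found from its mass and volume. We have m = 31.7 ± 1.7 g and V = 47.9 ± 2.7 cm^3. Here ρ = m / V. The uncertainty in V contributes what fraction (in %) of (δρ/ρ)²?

52.5%

(δρ/ρ)² = (1·δm/m)² + (-1·δV/V)²
  m term: (1×0.0536)² = 0.00288
  V term: (-1×0.0564)² = 0.00318
Total = 0.00605. Share from V = 0.00318/0.00605 = 0.525.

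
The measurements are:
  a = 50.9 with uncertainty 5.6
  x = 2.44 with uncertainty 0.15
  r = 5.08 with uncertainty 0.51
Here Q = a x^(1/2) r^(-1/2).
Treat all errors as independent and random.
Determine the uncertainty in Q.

4.40

Products/powers → add relative errors in quadrature, weighted by exponent:
  (1·δa/a)² = (1×0.110)² = 0.0121;  (½·δx/x)² = (0.5×0.0615)² = 0.000945;  (−½·δr/r)² = (-0.5×0.100)² = 0.00252
δQ/Q = √(0.0156) = 0.125
Q = 35.3, so δQ = 0.125 × 35.3 = 4.40.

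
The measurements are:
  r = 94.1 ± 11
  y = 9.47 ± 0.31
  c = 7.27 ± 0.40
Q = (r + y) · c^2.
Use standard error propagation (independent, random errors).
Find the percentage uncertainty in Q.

15.3%

Let u = r + y = 104. δu = √(δr² + δy²) = √(121 + 0.0961) = 11.0, so δu/u = 0.106.
Q is then a monomial in u, c:
δQ/Q = √((δu/u)² + (2·δc/c)²) = √(0.0113 + 0.0121) = 0.153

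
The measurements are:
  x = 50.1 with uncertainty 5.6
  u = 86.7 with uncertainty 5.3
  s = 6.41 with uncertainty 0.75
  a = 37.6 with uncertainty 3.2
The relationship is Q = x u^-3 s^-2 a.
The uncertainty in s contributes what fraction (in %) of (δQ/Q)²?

50.6%

(δQ/Q)² = (1·δx/x)² + (-3·δu/u)² + (-2·δs/s)² + (1·δa/a)²
  x term: (1×0.112)² = 0.0125
  u term: (-3×0.0611)² = 0.0336
  s term: (-2×0.117)² = 0.0548
  a term: (1×0.0851)² = 0.00724
Total = 0.108. Share from s = 0.0548/0.108 = 0.506.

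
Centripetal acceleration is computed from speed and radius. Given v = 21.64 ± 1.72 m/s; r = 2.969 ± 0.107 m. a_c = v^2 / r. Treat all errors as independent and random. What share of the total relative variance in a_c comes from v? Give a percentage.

95.1%

(δa_c/a_c)² = (2·δv/v)² + (-1·δr/r)²
  v term: (2×0.0795)² = 0.0253
  r term: (-1×0.0360)² = 0.00130
Total = 0.0266. Share from v = 0.0253/0.0266 = 0.951.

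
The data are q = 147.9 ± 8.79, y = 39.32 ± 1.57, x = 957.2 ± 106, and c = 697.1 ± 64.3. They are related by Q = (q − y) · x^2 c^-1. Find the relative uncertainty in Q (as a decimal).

Let u = q − y = 108.6. δu = √(δq² + δy²) = √(77.3 + 2.46) = 8.93, so δu/u = 0.0822.
Q is then a monomial in u, x, c:
δQ/Q = √((δu/u)² + (2·δx/x)² + (-1·δc/c)²) = √(0.00676 + 0.0491 + 0.00851) = 0.254

0.254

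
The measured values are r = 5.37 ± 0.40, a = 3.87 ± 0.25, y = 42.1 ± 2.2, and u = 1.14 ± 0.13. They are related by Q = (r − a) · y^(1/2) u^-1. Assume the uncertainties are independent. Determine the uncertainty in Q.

2.86

Let w = r − a = 1.50. δw = √(δr² + δa²) = √(0.160 + 0.0625) = 0.472, so δw/w = 0.314.
Q is then a monomial in w, y, u:
δQ/Q = √((δw/w)² + (½·δy/y)² + (-1·δu/u)²) = √(0.0989 + 0.000683 + 0.0130) = 0.336
Q = 8.54, so δQ = 0.336 × 8.54 = 2.86.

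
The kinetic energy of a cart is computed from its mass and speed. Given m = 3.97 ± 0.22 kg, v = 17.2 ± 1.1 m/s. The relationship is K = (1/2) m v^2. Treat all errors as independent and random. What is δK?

81.9 J

Products/powers → add relative errors in quadrature, weighted by exponent:
  (1·δm/m)² = (1×0.0554)² = 0.00307;  (2·δv/v)² = (2×0.0640)² = 0.0164
δK/K = √(0.0194) = 0.139
K = 587 J, so δK = 0.139 × 587 = 81.9 J.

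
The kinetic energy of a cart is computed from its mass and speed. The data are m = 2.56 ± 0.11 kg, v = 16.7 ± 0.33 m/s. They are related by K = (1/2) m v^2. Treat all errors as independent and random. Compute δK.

Relative error in a monomial: (δK/K)² = Σ (nᵢ · δxᵢ/xᵢ)².
  (1·δm/m)² = (1×0.0430)² = 0.00185;  (2·δv/v)² = (2×0.0198)² = 0.00156
δK/K = √(0.00341) = 0.0584
K = 357 J, so δK = 0.0584 × 357 = 20.8 J.

20.8 J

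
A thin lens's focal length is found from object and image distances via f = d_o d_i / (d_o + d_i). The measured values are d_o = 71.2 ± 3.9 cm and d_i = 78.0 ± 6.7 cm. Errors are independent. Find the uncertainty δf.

∂f/∂d_o = (d_i/(d_o+d_i))² = 0.273;  ∂f/∂d_i = (d_o/(d_o+d_i))² = 0.228
δf = √((∂f/∂d_o · δd_o)² + (∂f/∂d_i · δd_i)²) = √(1.14 + 2.33) = 1.86 cm

1.86 cm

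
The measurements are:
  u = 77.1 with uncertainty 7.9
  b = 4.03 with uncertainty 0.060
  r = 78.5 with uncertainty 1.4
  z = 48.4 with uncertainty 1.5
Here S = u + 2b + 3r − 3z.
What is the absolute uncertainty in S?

S is a linear combination, so absolute uncertainties add in quadrature:
  (δu)² = 62.4;  (2·δb)² = 0.0144;  (3·δr)² = 17.6;  (3·δz)² = 20.2
δS = √(100) = 10.0

10.0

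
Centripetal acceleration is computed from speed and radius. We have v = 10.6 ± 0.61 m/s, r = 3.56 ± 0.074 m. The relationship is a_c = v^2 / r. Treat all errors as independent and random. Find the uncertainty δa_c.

3.69 m/s^2

Relative error in a monomial: (δa_c/a_c)² = Σ (nᵢ · δxᵢ/xᵢ)².
  (2·δv/v)² = (2×0.0575)² = 0.0132;  (-1·δr/r)² = (-1×0.0208)² = 0.000432
δa_c/a_c = √(0.0137) = 0.117
a_c = 31.6 m/s^2, so δa_c = 0.117 × 31.6 = 3.69 m/s^2.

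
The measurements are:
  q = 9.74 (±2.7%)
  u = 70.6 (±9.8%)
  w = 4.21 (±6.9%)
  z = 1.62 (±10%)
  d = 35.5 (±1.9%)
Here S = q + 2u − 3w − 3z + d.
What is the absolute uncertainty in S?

Sums and differences: (δS)² = Σ (cᵢ δxᵢ)².
  (δq)² = 0.0692;  (2·δu)² = 191;  (3·δw)² = 0.759;  (3·δz)² = 0.236;  (δd)² = 0.455
δS = √(193) = 13.9

13.9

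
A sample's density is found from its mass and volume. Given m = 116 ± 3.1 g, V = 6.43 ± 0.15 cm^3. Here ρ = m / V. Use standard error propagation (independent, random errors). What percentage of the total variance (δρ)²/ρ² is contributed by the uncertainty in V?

(δρ/ρ)² = (1·δm/m)² + (-1·δV/V)²
  m term: (1×0.0267)² = 0.000714
  V term: (-1×0.0233)² = 0.000544
Total = 0.00126. Share from V = 0.000544/0.00126 = 0.432.

43.2%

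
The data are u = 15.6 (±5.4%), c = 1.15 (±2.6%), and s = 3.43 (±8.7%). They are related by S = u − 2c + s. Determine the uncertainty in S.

0.896

For a sum/difference, combine absolute errors in quadrature:
  (δu)² = 0.710;  (2·δc)² = 0.00358;  (δs)² = 0.0890
δS = √(0.802) = 0.896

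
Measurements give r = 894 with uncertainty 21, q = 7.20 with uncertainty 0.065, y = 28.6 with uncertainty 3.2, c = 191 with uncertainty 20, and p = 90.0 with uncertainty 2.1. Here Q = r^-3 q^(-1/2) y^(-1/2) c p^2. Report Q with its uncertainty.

(1.51 ± 0.220) × 10^-4

Each factor contributes (exponent × relative error)² to (δQ/Q)²:
  (-3·δr/r)² = (-3×0.0235)² = 0.00497;  (−½·δq/q)² = (-0.5×0.00903)² = 2.04e-05;  (−½·δy/y)² = (-0.5×0.112)² = 0.00313;  (1·δc/c)² = (1×0.105)² = 0.0110;  (2·δp/p)² = (2×0.0233)² = 0.00218
δQ/Q = √(0.0213) = 0.146
Q = 0.000151, so δQ = 0.146 × 0.000151 = 2.2e-05.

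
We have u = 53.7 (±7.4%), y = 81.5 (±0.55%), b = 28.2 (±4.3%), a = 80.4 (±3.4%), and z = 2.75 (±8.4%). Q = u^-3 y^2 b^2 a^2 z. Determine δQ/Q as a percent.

26.2%

Each factor contributes (exponent × relative error)² to (δQ/Q)²:
  (-3·δu/u)² = (-3×0.0740)² = 0.0493;  (2·δy/y)² = (2×0.00550)² = 0.000121;  (2·δb/b)² = (2×0.0430)² = 0.00740;  (2·δa/a)² = (2×0.0340)² = 0.00462;  (1·δz/z)² = (1×0.0840)² = 0.00706
δQ/Q = √(0.0685) = 0.262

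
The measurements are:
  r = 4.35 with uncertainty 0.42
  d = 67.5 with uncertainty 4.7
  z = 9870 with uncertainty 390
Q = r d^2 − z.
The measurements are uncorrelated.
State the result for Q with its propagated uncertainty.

9950 ± 3380

Let p = r·d^2 = 19800. δp/p = √((1·δr/r)² + (2·δd/d)²) = √(0.00932 + 0.0194) = 0.169, so δp = 3360.
Q = p − z: δQ = √(δp² + δz²) = √(1.13e+07 + 1.52e+05) = 3380
Q = 9950.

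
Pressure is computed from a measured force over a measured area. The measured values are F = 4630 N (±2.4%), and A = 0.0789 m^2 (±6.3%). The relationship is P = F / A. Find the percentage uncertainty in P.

6.74%

Products/powers → add relative errors in quadrature, weighted by exponent:
  (1·δF/F)² = (1×0.0240)² = 0.000576;  (-1·δA/A)² = (-1×0.0630)² = 0.00397
δP/P = √(0.00455) = 0.0674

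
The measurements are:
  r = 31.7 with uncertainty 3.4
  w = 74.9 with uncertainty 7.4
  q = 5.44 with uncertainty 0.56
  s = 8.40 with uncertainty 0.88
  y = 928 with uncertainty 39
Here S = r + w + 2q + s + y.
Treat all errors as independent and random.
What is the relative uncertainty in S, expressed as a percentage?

S is a linear combination, so absolute uncertainties add in quadrature:
  (δr)² = 11.6;  (δw)² = 54.8;  (2·δq)² = 1.25;  (δs)² = 0.774;  (δy)² = 1520
δS = √(1590) = 39.9
S = 1050, so δS/S = 39.9/1050 = 0.0378.

3.78%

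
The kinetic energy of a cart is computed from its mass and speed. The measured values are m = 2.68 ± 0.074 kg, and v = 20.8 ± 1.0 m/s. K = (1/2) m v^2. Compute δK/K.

0.100

Relative error in a monomial: (δK/K)² = Σ (nᵢ · δxᵢ/xᵢ)².
  (1·δm/m)² = (1×0.0276)² = 0.000762;  (2·δv/v)² = (2×0.0481)² = 0.00925
δK/K = √(0.0100) = 0.100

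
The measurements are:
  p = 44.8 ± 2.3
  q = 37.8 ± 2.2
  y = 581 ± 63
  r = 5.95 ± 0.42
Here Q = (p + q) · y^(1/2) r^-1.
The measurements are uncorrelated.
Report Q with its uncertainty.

335 ± 32.5

Let u = p + q = 82.6. δu = √(δp² + δq²) = √(5.29 + 4.84) = 3.18, so δu/u = 0.0385.
Q is then a monomial in u, y, r:
δQ/Q = √((δu/u)² + (½·δy/y)² + (-1·δr/r)²) = √(0.00148 + 0.00294 + 0.00498) = 0.0970
Q = 335, so δQ = 0.0970 × 335 = 32.5.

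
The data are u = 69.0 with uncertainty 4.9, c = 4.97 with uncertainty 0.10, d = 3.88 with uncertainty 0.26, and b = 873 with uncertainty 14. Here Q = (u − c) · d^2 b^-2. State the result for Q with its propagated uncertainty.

0.00126 ± 0.000199

Let w = u − c = 64.0. δw = √(δu² + δc²) = √(24.0 + 0.0100) = 4.90, so δw/w = 0.0765.
Q is then a monomial in w, d, b:
δQ/Q = √((δw/w)² + (2·δd/d)² + (-2·δb/b)²) = √(0.00586 + 0.0180 + 0.00103) = 0.158
Q = 0.00126, so δQ = 0.158 × 0.00126 = 0.000199.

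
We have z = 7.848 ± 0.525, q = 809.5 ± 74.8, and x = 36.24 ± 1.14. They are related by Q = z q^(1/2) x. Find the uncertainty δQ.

Since Q is a product/quotient, work with relative uncertainties:
  (1·δz/z)² = (1×0.0669)² = 0.00448;  (½·δq/q)² = (0.5×0.0924)² = 0.00213;  (1·δx/x)² = (1×0.0315)² = 0.000990
δQ/Q = √(0.00760) = 0.0872
Q = 8092, so δQ = 0.0872 × 8092 = 705.

705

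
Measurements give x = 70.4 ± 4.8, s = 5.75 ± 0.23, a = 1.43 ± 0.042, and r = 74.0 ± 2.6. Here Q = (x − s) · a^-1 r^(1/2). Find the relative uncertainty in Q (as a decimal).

0.0818

Let u = x − s = 64.7. δu = √(δx² + δs²) = √(23.0 + 0.0529) = 4.81, so δu/u = 0.0743.
Q is then a monomial in u, a, r:
δQ/Q = √((δu/u)² + (-1·δa/a)² + (½·δr/r)²) = √(0.00553 + 0.000863 + 0.000309) = 0.0818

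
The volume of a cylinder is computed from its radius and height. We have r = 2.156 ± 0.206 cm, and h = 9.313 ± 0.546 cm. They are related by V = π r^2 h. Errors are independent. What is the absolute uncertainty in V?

27.2 cm^3

Products/powers → add relative errors in quadrature, weighted by exponent:
  (2·δr/r)² = (2×0.0955)² = 0.0365;  (1·δh/h)² = (1×0.0586)² = 0.00344
δV/V = √(0.0400) = 0.200
V = 136.0 cm^3, so δV = 0.200 × 136.0 = 27.2 cm^3.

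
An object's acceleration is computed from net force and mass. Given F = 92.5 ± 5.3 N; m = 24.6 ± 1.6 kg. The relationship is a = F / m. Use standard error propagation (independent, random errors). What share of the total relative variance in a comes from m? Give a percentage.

(δa/a)² = (1·δF/F)² + (-1·δm/m)²
  F term: (1×0.0573)² = 0.00328
  m term: (-1×0.0650)² = 0.00423
Total = 0.00751. Share from m = 0.00423/0.00751 = 0.563.

56.3%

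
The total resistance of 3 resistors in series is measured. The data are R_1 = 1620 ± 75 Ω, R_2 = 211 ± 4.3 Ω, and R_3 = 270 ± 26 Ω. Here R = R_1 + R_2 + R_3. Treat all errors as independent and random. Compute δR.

Each term contributes (cᵢ δxᵢ)² to (δR)²:
  (δR_1)² = 5620;  (δR_2)² = 18.5;  (δR_3)² = 676
δR = √(6320) = 79.5 Ω

79.5 Ω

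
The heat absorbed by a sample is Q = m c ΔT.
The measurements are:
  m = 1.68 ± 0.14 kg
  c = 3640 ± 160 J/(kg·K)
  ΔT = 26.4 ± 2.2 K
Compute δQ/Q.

For a monomial Q ∝ m, c, ΔT, fractional errors add in quadrature:
  (1·δm/m)² = (1×0.0833)² = 0.00694;  (1·δc/c)² = (1×0.0440)² = 0.00193;  (1·δΔT/ΔT)² = (1×0.0833)² = 0.00694
δQ/Q = √(0.0158) = 0.126

0.126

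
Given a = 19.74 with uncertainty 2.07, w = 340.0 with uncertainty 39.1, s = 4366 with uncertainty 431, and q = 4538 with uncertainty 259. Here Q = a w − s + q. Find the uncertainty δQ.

Let p = a·w = 6712. δp/p = √((1·δa/a)² + (1·δw/w)²) = √(0.0110 + 0.0132) = 0.156, so δp = 1040.
Q = p − s + q: δQ = √(δp² + δs² + δq²) = √(1.09e+06 + 1.86e+05 + 67100) = 1160

1160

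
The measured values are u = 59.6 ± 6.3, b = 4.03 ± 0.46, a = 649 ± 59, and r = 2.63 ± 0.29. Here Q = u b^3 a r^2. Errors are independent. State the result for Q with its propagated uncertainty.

Each factor contributes (exponent × relative error)² to (δQ/Q)²:
  (1·δu/u)² = (1×0.106)² = 0.0112;  (3·δb/b)² = (3×0.114)² = 0.117;  (1·δa/a)² = (1×0.0909)² = 0.00826;  (2·δr/r)² = (2×0.110)² = 0.0486
δQ/Q = √(0.185) = 0.431
Q = 1.75e+07, so δQ = 0.431 × 1.75e+07 = 7.54e+06.

(1.75 ± 0.754) × 10^7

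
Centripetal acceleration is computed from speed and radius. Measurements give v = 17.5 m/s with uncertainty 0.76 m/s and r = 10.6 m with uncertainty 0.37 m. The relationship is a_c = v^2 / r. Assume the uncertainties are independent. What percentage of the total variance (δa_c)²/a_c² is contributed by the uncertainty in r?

13.9%

(δa_c/a_c)² = (2·δv/v)² + (-1·δr/r)²
  v term: (2×0.0434)² = 0.00754
  r term: (-1×0.0349)² = 0.00122
Total = 0.00876. Share from r = 0.00122/0.00876 = 0.139.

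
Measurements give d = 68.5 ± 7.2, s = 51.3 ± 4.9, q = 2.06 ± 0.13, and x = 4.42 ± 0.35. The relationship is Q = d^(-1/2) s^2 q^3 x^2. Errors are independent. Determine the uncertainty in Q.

17200

Since Q is a product/quotient, work with relative uncertainties:
  (−½·δd/d)² = (-0.5×0.105)² = 0.00276;  (2·δs/s)² = (2×0.0955)² = 0.0365;  (3·δq/q)² = (3×0.0631)² = 0.0358;  (2·δx/x)² = (2×0.0792)² = 0.0251
δQ/Q = √(0.100) = 0.317
Q = 54300, so δQ = 0.317 × 54300 = 17200.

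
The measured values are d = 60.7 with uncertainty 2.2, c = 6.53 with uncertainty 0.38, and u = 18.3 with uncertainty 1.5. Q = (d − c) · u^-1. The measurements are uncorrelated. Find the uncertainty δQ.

Let w = d − c = 54.2. δw = √(δd² + δc²) = √(4.84 + 0.144) = 2.23, so δw/w = 0.0412.
Q is then a monomial in w, u:
δQ/Q = √((δw/w)² + (-1·δu/u)²) = √(0.00170 + 0.00672) = 0.0917
Q = 2.96, so δQ = 0.0917 × 2.96 = 0.272.

0.272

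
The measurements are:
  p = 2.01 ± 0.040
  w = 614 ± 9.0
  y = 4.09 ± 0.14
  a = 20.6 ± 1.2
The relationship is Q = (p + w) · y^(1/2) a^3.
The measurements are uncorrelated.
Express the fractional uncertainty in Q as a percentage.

Let u = p + w = 616. δu = √(δp² + δw²) = √(0.00160 + 81.0) = 9.00, so δu/u = 0.0146.
Q is then a monomial in u, y, a:
δQ/Q = √((δu/u)² + (½·δy/y)² + (3·δa/a)²) = √(0.000213 + 0.000293 + 0.0305) = 0.176

17.6%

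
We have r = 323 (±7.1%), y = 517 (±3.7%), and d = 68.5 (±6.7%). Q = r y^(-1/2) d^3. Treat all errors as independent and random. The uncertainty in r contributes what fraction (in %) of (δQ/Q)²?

11.0%

(δQ/Q)² = (1·δr/r)² + (−½·δy/y)² + (3·δd/d)²
  r term: (1×0.0710)² = 0.00504
  y term: (-0.5×0.0370)² = 0.000342
  d term: (3×0.0670)² = 0.0404
Total = 0.0458. Share from r = 0.00504/0.0458 = 0.110.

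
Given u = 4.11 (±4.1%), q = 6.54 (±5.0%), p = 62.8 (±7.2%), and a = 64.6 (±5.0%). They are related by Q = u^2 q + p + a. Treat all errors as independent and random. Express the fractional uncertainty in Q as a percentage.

5.04%

Let w = u^2·q = 110. δw/w = √((2·δu/u)² + (1·δq/q)²) = √(0.00672 + 0.00250) = 0.0960, so δw = 10.6.
Q = w + p + a: δQ = √(δw² + δp² + δa²) = √(113 + 20.4 + 10.4) = 12.0
Q = 238, so δQ/Q = 12.0/238 = 0.0504.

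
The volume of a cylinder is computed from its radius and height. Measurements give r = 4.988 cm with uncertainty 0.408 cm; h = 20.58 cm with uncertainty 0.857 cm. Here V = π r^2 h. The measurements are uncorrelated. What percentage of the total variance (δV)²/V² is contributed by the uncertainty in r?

93.9%

(δV/V)² = (2·δr/r)² + (1·δh/h)²
  r term: (2×0.0818)² = 0.0268
  h term: (1×0.0416)² = 0.00173
Total = 0.0285. Share from r = 0.0268/0.0285 = 0.939.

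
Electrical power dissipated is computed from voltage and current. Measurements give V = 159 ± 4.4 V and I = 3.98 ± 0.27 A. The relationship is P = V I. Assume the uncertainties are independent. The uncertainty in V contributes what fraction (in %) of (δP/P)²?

14.3%

(δP/P)² = (1·δV/V)² + (1·δI/I)²
  V term: (1×0.0277)² = 0.000766
  I term: (1×0.0678)² = 0.00460
Total = 0.00537. Share from V = 0.000766/0.00537 = 0.143.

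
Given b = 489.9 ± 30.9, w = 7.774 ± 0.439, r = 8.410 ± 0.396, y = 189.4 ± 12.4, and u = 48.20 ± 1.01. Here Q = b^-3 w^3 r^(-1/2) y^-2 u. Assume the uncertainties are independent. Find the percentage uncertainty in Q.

Q is a product of powers, so relative uncertainties combine in quadrature:
  (-3·δb/b)² = (-3×0.0631)² = 0.0358;  (3·δw/w)² = (3×0.0565)² = 0.0287;  (−½·δr/r)² = (-0.5×0.0471)² = 0.000554;  (-2·δy/y)² = (-2×0.0655)² = 0.0171;  (1·δu/u)² = (1×0.0210)² = 0.000439
δQ/Q = √(0.0826) = 0.287

28.7%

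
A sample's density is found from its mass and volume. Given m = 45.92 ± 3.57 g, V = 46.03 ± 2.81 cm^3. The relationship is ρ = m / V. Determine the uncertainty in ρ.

0.0986 g/cm^3

Each factor contributes (exponent × relative error)² to (δρ/ρ)²:
  (1·δm/m)² = (1×0.0777)² = 0.00604;  (-1·δV/V)² = (-1×0.0610)² = 0.00373
δρ/ρ = √(0.00977) = 0.0988
ρ = 0.9976 g/cm^3, so δρ = 0.0988 × 0.9976 = 0.0986 g/cm^3.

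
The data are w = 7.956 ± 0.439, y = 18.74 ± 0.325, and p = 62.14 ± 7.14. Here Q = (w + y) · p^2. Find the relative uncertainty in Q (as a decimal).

0.231

Let u = w + y = 26.70. δu = √(δw² + δy²) = √(0.193 + 0.106) = 0.546, so δu/u = 0.0205.
Q is then a monomial in u, p:
δQ/Q = √((δu/u)² + (2·δp/p)²) = √(0.000419 + 0.0528) = 0.231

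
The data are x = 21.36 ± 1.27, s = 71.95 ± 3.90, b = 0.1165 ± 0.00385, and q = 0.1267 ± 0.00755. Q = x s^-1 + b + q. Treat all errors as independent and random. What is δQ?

Let p = x·s^-1 = 0.2969. δp/p = √((1·δx/x)² + (-1·δs/s)²) = √(0.00354 + 0.00294) = 0.0805, so δp = 0.0239.
Q = p + b + q: δQ = √(δp² + δb² + δq²) = √(0.000571 + 1.48e-05 + 5.7e-05) = 0.0253

0.0253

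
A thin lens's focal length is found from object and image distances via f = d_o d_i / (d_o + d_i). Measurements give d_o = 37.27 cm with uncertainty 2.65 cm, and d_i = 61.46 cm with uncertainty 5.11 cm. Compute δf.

1.26 cm

∂f/∂d_o = (d_i/(d_o+d_i))² = 0.388;  ∂f/∂d_i = (d_o/(d_o+d_i))² = 0.143
δf = √((∂f/∂d_o · δd_o)² + (∂f/∂d_i · δd_i)²) = √(1.05 + 0.530) = 1.26 cm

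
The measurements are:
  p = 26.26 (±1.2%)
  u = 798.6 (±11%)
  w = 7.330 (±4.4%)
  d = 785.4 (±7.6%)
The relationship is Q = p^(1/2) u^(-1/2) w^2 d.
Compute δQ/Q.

0.129

Each factor contributes (exponent × relative error)² to (δQ/Q)²:
  (½·δp/p)² = (0.5×0.0120)² = 3.6e-05;  (−½·δu/u)² = (-0.5×0.110)² = 0.00302;  (2·δw/w)² = (2×0.0440)² = 0.00774;  (1·δd/d)² = (1×0.0760)² = 0.00578
δQ/Q = √(0.0166) = 0.129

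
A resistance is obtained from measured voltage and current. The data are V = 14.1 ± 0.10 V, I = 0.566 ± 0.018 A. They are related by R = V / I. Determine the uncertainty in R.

Since R is a product/quotient, work with relative uncertainties:
  (1·δV/V)² = (1×0.00709)² = 5.03e-05;  (-1·δI/I)² = (-1×0.0318)² = 0.00101
δR/R = √(0.00106) = 0.0326
R = 24.9 Ω, so δR = 0.0326 × 24.9 = 0.812 Ω.

0.812 Ω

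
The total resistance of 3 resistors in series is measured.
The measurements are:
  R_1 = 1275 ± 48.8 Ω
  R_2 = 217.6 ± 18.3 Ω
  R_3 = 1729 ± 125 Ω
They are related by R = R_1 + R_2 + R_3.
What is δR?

Sums and differences: (δR)² = Σ (cᵢ δxᵢ)².
  (δR_1)² = 2380;  (δR_2)² = 335;  (δR_3)² = 15600
δR = √(18300) = 135 Ω

135 Ω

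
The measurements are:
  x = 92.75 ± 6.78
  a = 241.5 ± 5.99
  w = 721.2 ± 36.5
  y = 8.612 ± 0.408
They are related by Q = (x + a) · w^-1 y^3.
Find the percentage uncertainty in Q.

15.3%

Let u = x + a = 334.2. δu = √(δx² + δa²) = √(46.0 + 35.9) = 9.05, so δu/u = 0.0271.
Q is then a monomial in u, w, y:
δQ/Q = √((δu/u)² + (-1·δw/w)² + (3·δy/y)²) = √(0.000733 + 0.00256 + 0.0202) = 0.153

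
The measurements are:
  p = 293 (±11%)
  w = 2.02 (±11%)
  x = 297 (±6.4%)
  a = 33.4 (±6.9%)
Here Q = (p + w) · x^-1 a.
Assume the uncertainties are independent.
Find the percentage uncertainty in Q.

Let u = p + w = 295. δu = √(δp² + δw²) = √(1040 + 0.0494) = 32.2, so δu/u = 0.109.
Q is then a monomial in u, x, a:
δQ/Q = √((δu/u)² + (-1·δx/x)² + (1·δa/a)²) = √(0.0119 + 0.00410 + 0.00476) = 0.144

14.4%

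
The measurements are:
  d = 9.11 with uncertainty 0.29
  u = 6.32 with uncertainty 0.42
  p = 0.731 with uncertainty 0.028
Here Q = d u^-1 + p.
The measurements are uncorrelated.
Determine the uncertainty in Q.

Let w = d·u^-1 = 1.44. δw/w = √((1·δd/d)² + (-1·δu/u)²) = √(0.00101 + 0.00442) = 0.0737, so δw = 0.106.
Q = w + p: δQ = √(δw² + δp²) = √(0.0113 + 0.000784) = 0.110

0.110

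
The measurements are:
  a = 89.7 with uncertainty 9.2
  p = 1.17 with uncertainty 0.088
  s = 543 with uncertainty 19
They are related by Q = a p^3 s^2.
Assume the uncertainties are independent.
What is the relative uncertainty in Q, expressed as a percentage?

25.8%

Relative error in a monomial: (δQ/Q)² = Σ (nᵢ · δxᵢ/xᵢ)².
  (1·δa/a)² = (1×0.103)² = 0.0105;  (3·δp/p)² = (3×0.0752)² = 0.0509;  (2·δs/s)² = (2×0.0350)² = 0.00490
δQ/Q = √(0.0663) = 0.258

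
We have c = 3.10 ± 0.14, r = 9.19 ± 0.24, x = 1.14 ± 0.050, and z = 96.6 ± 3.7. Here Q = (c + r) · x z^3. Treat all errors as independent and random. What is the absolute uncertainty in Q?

1.58e+06

Let u = c + r = 12.3. δu = √(δc² + δr²) = √(0.0196 + 0.0576) = 0.278, so δu/u = 0.0226.
Q is then a monomial in u, x, z:
δQ/Q = √((δu/u)² + (1·δx/x)² + (3·δz/z)²) = √(0.000511 + 0.00192 + 0.0132) = 0.125
Q = 1.26e+07, so δQ = 0.125 × 1.26e+07 = 1.58e+06.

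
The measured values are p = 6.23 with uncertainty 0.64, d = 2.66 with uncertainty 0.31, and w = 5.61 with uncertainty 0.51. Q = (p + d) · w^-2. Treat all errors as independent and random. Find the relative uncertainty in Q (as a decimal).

Let u = p + d = 8.89. δu = √(δp² + δd²) = √(0.410 + 0.0961) = 0.711, so δu/u = 0.0800.
Q is then a monomial in u, w:
δQ/Q = √((δu/u)² + (-2·δw/w)²) = √(0.00640 + 0.0331) = 0.199

0.199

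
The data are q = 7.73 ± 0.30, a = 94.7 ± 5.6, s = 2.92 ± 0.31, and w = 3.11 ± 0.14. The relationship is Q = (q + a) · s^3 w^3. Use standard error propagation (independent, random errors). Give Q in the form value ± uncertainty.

76700 ± 26900

Let u = q + a = 102. δu = √(δq² + δa²) = √(0.0900 + 31.4) = 5.61, so δu/u = 0.0547.
Q is then a monomial in u, s, w:
δQ/Q = √((δu/u)² + (3·δs/s)² + (3·δw/w)²) = √(0.00300 + 0.101 + 0.0182) = 0.350
Q = 76700, so δQ = 0.350 × 76700 = 26900.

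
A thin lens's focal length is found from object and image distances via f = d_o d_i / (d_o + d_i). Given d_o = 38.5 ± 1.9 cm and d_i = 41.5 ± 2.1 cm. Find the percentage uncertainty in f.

3.53%

∂f/∂d_o = (d_i/(d_o+d_i))² = 0.269;  ∂f/∂d_i = (d_o/(d_o+d_i))² = 0.232
δf = √((∂f/∂d_o · δd_o)² + (∂f/∂d_i · δd_i)²) = √(0.261 + 0.237) = 0.706 cm
f = 20.0 cm, so δf/f = 0.706/20.0 = 0.0353.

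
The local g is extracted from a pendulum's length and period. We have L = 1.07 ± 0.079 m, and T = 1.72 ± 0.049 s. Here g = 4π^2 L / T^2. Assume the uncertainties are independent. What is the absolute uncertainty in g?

1.33 m/s^2

Products/powers → add relative errors in quadrature, weighted by exponent:
  (1·δL/L)² = (1×0.0738)² = 0.00545;  (-2·δT/T)² = (-2×0.0285)² = 0.00325
δg/g = √(0.00870) = 0.0933
g = 14.3 m/s^2, so δg = 0.0933 × 14.3 = 1.33 m/s^2.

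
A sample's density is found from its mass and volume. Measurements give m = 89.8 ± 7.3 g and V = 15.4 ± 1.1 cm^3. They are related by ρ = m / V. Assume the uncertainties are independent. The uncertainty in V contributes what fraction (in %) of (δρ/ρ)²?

(δρ/ρ)² = (1·δm/m)² + (-1·δV/V)²
  m term: (1×0.0813)² = 0.00661
  V term: (-1×0.0714)² = 0.00510
Total = 0.0117. Share from V = 0.00510/0.0117 = 0.436.

43.6%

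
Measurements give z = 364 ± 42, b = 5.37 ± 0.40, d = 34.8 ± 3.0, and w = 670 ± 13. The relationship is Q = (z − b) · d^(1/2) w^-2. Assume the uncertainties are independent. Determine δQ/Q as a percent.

13.1%

Let u = z − b = 359. δu = √(δz² + δb²) = √(1760 + 0.160) = 42.0, so δu/u = 0.117.
Q is then a monomial in u, d, w:
δQ/Q = √((δu/u)² + (½·δd/d)² + (-2·δw/w)²) = √(0.0137 + 0.00186 + 0.00151) = 0.131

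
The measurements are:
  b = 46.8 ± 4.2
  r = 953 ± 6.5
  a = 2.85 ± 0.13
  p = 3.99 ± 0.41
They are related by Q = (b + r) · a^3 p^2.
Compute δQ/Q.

0.247

Let u = b + r = 1000. δu = √(δb² + δr²) = √(17.6 + 42.2) = 7.74, so δu/u = 0.00774.
Q is then a monomial in u, a, p:
δQ/Q = √((δu/u)² + (3·δa/a)² + (2·δp/p)²) = √(5.99e-05 + 0.0187 + 0.0422) = 0.247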